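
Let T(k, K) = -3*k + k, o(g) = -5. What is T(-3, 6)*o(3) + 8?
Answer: -22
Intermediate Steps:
T(k, K) = -2*k
T(-3, 6)*o(3) + 8 = -2*(-3)*(-5) + 8 = 6*(-5) + 8 = -30 + 8 = -22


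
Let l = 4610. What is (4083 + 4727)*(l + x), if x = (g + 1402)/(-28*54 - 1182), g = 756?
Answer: 54697686710/1347 ≈ 4.0607e+7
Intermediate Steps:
x = -1079/1347 (x = (756 + 1402)/(-28*54 - 1182) = 2158/(-1512 - 1182) = 2158/(-2694) = 2158*(-1/2694) = -1079/1347 ≈ -0.80104)
(4083 + 4727)*(l + x) = (4083 + 4727)*(4610 - 1079/1347) = 8810*(6208591/1347) = 54697686710/1347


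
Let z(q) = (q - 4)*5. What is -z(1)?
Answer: 15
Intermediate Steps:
z(q) = -20 + 5*q (z(q) = (-4 + q)*5 = -20 + 5*q)
-z(1) = -(-20 + 5*1) = -(-20 + 5) = -1*(-15) = 15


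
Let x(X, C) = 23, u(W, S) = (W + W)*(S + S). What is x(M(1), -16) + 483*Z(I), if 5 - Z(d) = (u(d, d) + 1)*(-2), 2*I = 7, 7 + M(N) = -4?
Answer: 50738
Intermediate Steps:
u(W, S) = 4*S*W (u(W, S) = (2*W)*(2*S) = 4*S*W)
M(N) = -11 (M(N) = -7 - 4 = -11)
I = 7/2 (I = (½)*7 = 7/2 ≈ 3.5000)
Z(d) = 7 + 8*d² (Z(d) = 5 - (4*d*d + 1)*(-2) = 5 - (4*d² + 1)*(-2) = 5 - (1 + 4*d²)*(-2) = 5 - (-2 - 8*d²) = 5 + (2 + 8*d²) = 7 + 8*d²)
x(M(1), -16) + 483*Z(I) = 23 + 483*(7 + 8*(7/2)²) = 23 + 483*(7 + 8*(49/4)) = 23 + 483*(7 + 98) = 23 + 483*105 = 23 + 50715 = 50738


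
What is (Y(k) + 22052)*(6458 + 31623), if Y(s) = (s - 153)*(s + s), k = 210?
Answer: 1751421352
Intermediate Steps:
Y(s) = 2*s*(-153 + s) (Y(s) = (-153 + s)*(2*s) = 2*s*(-153 + s))
(Y(k) + 22052)*(6458 + 31623) = (2*210*(-153 + 210) + 22052)*(6458 + 31623) = (2*210*57 + 22052)*38081 = (23940 + 22052)*38081 = 45992*38081 = 1751421352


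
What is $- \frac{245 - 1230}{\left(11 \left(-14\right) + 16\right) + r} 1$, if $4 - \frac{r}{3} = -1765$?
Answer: $\frac{985}{5169} \approx 0.19056$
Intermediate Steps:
$r = 5307$ ($r = 12 - -5295 = 12 + 5295 = 5307$)
$- \frac{245 - 1230}{\left(11 \left(-14\right) + 16\right) + r} 1 = - \frac{245 - 1230}{\left(11 \left(-14\right) + 16\right) + 5307} \cdot 1 = - - \frac{985}{\left(-154 + 16\right) + 5307} \cdot 1 = - - \frac{985}{-138 + 5307} \cdot 1 = - - \frac{985}{5169} \cdot 1 = - \left(-985\right) \frac{1}{5169} \cdot 1 = - \frac{\left(-985\right) 1}{5169} = \left(-1\right) \left(- \frac{985}{5169}\right) = \frac{985}{5169}$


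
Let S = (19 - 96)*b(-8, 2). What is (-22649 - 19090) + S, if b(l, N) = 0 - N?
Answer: -41585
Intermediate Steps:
b(l, N) = -N
S = 154 (S = (19 - 96)*(-1*2) = -77*(-2) = 154)
(-22649 - 19090) + S = (-22649 - 19090) + 154 = -41739 + 154 = -41585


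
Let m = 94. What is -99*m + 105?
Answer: -9201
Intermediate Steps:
-99*m + 105 = -99*94 + 105 = -9306 + 105 = -9201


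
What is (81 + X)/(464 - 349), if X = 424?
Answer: 101/23 ≈ 4.3913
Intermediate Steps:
(81 + X)/(464 - 349) = (81 + 424)/(464 - 349) = 505/115 = 505*(1/115) = 101/23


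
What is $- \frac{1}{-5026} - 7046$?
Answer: $- \frac{35413195}{5026} \approx -7046.0$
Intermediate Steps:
$- \frac{1}{-5026} - 7046 = \left(-1\right) \left(- \frac{1}{5026}\right) - 7046 = \frac{1}{5026} - 7046 = - \frac{35413195}{5026}$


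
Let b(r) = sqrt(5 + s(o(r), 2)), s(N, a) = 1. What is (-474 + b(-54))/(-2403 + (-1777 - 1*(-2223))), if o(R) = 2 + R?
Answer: 474/1957 - sqrt(6)/1957 ≈ 0.24096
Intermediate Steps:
b(r) = sqrt(6) (b(r) = sqrt(5 + 1) = sqrt(6))
(-474 + b(-54))/(-2403 + (-1777 - 1*(-2223))) = (-474 + sqrt(6))/(-2403 + (-1777 - 1*(-2223))) = (-474 + sqrt(6))/(-2403 + (-1777 + 2223)) = (-474 + sqrt(6))/(-2403 + 446) = (-474 + sqrt(6))/(-1957) = (-474 + sqrt(6))*(-1/1957) = 474/1957 - sqrt(6)/1957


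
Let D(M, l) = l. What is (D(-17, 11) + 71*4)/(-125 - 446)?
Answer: -295/571 ≈ -0.51664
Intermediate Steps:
(D(-17, 11) + 71*4)/(-125 - 446) = (11 + 71*4)/(-125 - 446) = (11 + 284)/(-571) = 295*(-1/571) = -295/571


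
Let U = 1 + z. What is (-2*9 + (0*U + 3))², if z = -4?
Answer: 225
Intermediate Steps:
U = -3 (U = 1 - 4 = -3)
(-2*9 + (0*U + 3))² = (-2*9 + (0*(-3) + 3))² = (-18 + (0 + 3))² = (-18 + 3)² = (-15)² = 225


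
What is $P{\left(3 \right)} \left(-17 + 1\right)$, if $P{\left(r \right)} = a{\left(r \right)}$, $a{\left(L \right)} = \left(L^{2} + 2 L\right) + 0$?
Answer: $-240$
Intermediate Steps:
$a{\left(L \right)} = L^{2} + 2 L$
$P{\left(r \right)} = r \left(2 + r\right)$
$P{\left(3 \right)} \left(-17 + 1\right) = 3 \left(2 + 3\right) \left(-17 + 1\right) = 3 \cdot 5 \left(-16\right) = 15 \left(-16\right) = -240$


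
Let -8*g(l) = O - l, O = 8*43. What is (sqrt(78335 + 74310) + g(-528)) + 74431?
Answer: 74322 + sqrt(152645) ≈ 74713.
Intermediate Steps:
O = 344
g(l) = -43 + l/8 (g(l) = -(344 - l)/8 = -43 + l/8)
(sqrt(78335 + 74310) + g(-528)) + 74431 = (sqrt(78335 + 74310) + (-43 + (1/8)*(-528))) + 74431 = (sqrt(152645) + (-43 - 66)) + 74431 = (sqrt(152645) - 109) + 74431 = (-109 + sqrt(152645)) + 74431 = 74322 + sqrt(152645)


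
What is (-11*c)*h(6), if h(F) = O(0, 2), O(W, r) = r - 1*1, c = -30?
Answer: 330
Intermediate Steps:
O(W, r) = -1 + r (O(W, r) = r - 1 = -1 + r)
h(F) = 1 (h(F) = -1 + 2 = 1)
(-11*c)*h(6) = -11*(-30)*1 = 330*1 = 330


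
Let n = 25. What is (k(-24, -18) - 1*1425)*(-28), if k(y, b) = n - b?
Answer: 38696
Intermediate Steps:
k(y, b) = 25 - b
(k(-24, -18) - 1*1425)*(-28) = ((25 - 1*(-18)) - 1*1425)*(-28) = ((25 + 18) - 1425)*(-28) = (43 - 1425)*(-28) = -1382*(-28) = 38696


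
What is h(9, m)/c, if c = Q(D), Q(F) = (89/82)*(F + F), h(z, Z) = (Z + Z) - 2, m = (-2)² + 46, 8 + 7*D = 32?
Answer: 14063/1068 ≈ 13.168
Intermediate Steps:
D = 24/7 (D = -8/7 + (⅐)*32 = -8/7 + 32/7 = 24/7 ≈ 3.4286)
m = 50 (m = 4 + 46 = 50)
h(z, Z) = -2 + 2*Z (h(z, Z) = 2*Z - 2 = -2 + 2*Z)
Q(F) = 89*F/41 (Q(F) = (89*(1/82))*(2*F) = 89*(2*F)/82 = 89*F/41)
c = 2136/287 (c = (89/41)*(24/7) = 2136/287 ≈ 7.4425)
h(9, m)/c = (-2 + 2*50)/(2136/287) = (-2 + 100)*(287/2136) = 98*(287/2136) = 14063/1068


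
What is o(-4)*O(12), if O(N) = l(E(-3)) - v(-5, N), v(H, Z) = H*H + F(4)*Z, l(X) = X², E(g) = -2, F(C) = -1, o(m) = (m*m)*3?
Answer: -432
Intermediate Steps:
o(m) = 3*m² (o(m) = m²*3 = 3*m²)
v(H, Z) = H² - Z (v(H, Z) = H*H - Z = H² - Z)
O(N) = -21 + N (O(N) = (-2)² - ((-5)² - N) = 4 - (25 - N) = 4 + (-25 + N) = -21 + N)
o(-4)*O(12) = (3*(-4)²)*(-21 + 12) = (3*16)*(-9) = 48*(-9) = -432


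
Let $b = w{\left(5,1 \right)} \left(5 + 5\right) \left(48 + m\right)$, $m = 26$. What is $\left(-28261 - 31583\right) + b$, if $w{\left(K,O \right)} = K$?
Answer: $-56144$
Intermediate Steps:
$b = 3700$ ($b = 5 \left(5 + 5\right) \left(48 + 26\right) = 5 \cdot 10 \cdot 74 = 50 \cdot 74 = 3700$)
$\left(-28261 - 31583\right) + b = \left(-28261 - 31583\right) + 3700 = -59844 + 3700 = -56144$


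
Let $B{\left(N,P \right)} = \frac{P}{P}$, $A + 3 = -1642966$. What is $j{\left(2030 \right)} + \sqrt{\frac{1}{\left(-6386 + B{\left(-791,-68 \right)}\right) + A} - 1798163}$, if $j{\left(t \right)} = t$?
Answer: $2030 + \frac{i \sqrt{4891666194020439862}}{1649354} \approx 2030.0 + 1341.0 i$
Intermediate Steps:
$A = -1642969$ ($A = -3 - 1642966 = -1642969$)
$B{\left(N,P \right)} = 1$
$j{\left(2030 \right)} + \sqrt{\frac{1}{\left(-6386 + B{\left(-791,-68 \right)}\right) + A} - 1798163} = 2030 + \sqrt{\frac{1}{\left(-6386 + 1\right) - 1642969} - 1798163} = 2030 + \sqrt{\frac{1}{-6385 - 1642969} - 1798163} = 2030 + \sqrt{\frac{1}{-1649354} - 1798163} = 2030 + \sqrt{- \frac{1}{1649354} - 1798163} = 2030 + \sqrt{- \frac{2965807336703}{1649354}} = 2030 + \frac{i \sqrt{4891666194020439862}}{1649354}$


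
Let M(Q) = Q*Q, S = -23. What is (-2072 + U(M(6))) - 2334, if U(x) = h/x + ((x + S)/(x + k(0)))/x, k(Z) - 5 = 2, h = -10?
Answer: -2273635/516 ≈ -4406.3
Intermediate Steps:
k(Z) = 7 (k(Z) = 5 + 2 = 7)
M(Q) = Q**2
U(x) = -10/x + (-23 + x)/(x*(7 + x)) (U(x) = -10/x + ((x - 23)/(x + 7))/x = -10/x + ((-23 + x)/(7 + x))/x = -10/x + (-23 + x)/(x*(7 + x)))
(-2072 + U(M(6))) - 2334 = (-2072 + 3*(-31 - 3*6**2)/((6**2)*(7 + 6**2))) - 2334 = (-2072 + 3*(-31 - 3*36)/(36*(7 + 36))) - 2334 = (-2072 + 3*(1/36)*(-31 - 108)/43) - 2334 = (-2072 + 3*(1/36)*(1/43)*(-139)) - 2334 = (-2072 - 139/516) - 2334 = -1069291/516 - 2334 = -2273635/516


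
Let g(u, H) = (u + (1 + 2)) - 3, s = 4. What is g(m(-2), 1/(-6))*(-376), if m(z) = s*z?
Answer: 3008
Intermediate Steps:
m(z) = 4*z
g(u, H) = u (g(u, H) = (u + 3) - 3 = (3 + u) - 3 = u)
g(m(-2), 1/(-6))*(-376) = (4*(-2))*(-376) = -8*(-376) = 3008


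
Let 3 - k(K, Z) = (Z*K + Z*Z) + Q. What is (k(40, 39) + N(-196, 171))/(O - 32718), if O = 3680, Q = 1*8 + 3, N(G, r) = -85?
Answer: 1587/14519 ≈ 0.10931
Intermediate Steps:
Q = 11 (Q = 8 + 3 = 11)
k(K, Z) = -8 - Z² - K*Z (k(K, Z) = 3 - ((Z*K + Z*Z) + 11) = 3 - ((K*Z + Z²) + 11) = 3 - ((Z² + K*Z) + 11) = 3 - (11 + Z² + K*Z) = 3 + (-11 - Z² - K*Z) = -8 - Z² - K*Z)
(k(40, 39) + N(-196, 171))/(O - 32718) = ((-8 - 1*39² - 1*40*39) - 85)/(3680 - 32718) = ((-8 - 1*1521 - 1560) - 85)/(-29038) = ((-8 - 1521 - 1560) - 85)*(-1/29038) = (-3089 - 85)*(-1/29038) = -3174*(-1/29038) = 1587/14519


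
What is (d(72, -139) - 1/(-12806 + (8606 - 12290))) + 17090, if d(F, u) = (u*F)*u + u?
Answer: 23218958871/16490 ≈ 1.4081e+6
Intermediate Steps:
d(F, u) = u + F*u**2 (d(F, u) = (F*u)*u + u = F*u**2 + u = u + F*u**2)
(d(72, -139) - 1/(-12806 + (8606 - 12290))) + 17090 = (-139*(1 + 72*(-139)) - 1/(-12806 + (8606 - 12290))) + 17090 = (-139*(1 - 10008) - 1/(-12806 - 3684)) + 17090 = (-139*(-10007) - 1/(-16490)) + 17090 = (1390973 - 1*(-1/16490)) + 17090 = (1390973 + 1/16490) + 17090 = 22937144771/16490 + 17090 = 23218958871/16490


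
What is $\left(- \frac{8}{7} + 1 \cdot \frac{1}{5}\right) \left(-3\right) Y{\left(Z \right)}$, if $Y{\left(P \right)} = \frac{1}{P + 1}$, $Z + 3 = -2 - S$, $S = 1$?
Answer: $- \frac{99}{175} \approx -0.56571$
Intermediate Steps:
$Z = -6$ ($Z = -3 - 3 = -6$)
$Y{\left(P \right)} = \frac{1}{1 + P}$
$\left(- \frac{8}{7} + 1 \cdot \frac{1}{5}\right) \left(-3\right) Y{\left(Z \right)} = \frac{\left(- \frac{8}{7} + 1 \cdot \frac{1}{5}\right) \left(-3\right)}{1 - 6} = \frac{\left(\left(-8\right) \frac{1}{7} + 1 \cdot \frac{1}{5}\right) \left(-3\right)}{-5} = \left(- \frac{8}{7} + \frac{1}{5}\right) \left(-3\right) \left(- \frac{1}{5}\right) = \left(- \frac{33}{35}\right) \left(-3\right) \left(- \frac{1}{5}\right) = \frac{99}{35} \left(- \frac{1}{5}\right) = - \frac{99}{175}$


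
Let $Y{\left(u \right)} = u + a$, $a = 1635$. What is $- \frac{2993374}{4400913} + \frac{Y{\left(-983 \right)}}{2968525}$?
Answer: $- \frac{467528218846}{687590540175} \approx -0.67995$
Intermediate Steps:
$Y{\left(u \right)} = 1635 + u$ ($Y{\left(u \right)} = u + 1635 = 1635 + u$)
$- \frac{2993374}{4400913} + \frac{Y{\left(-983 \right)}}{2968525} = - \frac{2993374}{4400913} + \frac{1635 - 983}{2968525} = \left(-2993374\right) \frac{1}{4400913} + 652 \cdot \frac{1}{2968525} = - \frac{157546}{231627} + \frac{652}{2968525} = - \frac{467528218846}{687590540175}$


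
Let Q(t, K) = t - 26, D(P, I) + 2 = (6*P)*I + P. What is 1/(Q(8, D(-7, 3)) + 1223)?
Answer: 1/1205 ≈ 0.00082988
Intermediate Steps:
D(P, I) = -2 + P + 6*I*P (D(P, I) = -2 + ((6*P)*I + P) = -2 + (6*I*P + P) = -2 + (P + 6*I*P) = -2 + P + 6*I*P)
Q(t, K) = -26 + t
1/(Q(8, D(-7, 3)) + 1223) = 1/((-26 + 8) + 1223) = 1/(-18 + 1223) = 1/1205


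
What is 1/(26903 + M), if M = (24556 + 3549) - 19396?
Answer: 1/35612 ≈ 2.8080e-5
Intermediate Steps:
M = 8709 (M = 28105 - 19396 = 8709)
1/(26903 + M) = 1/(26903 + 8709) = 1/35612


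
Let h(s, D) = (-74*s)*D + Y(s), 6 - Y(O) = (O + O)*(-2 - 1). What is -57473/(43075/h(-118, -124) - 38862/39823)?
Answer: 495957802875626/8764237373 ≈ 56589.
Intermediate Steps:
Y(O) = 6 + 6*O (Y(O) = 6 - (O + O)*(-2 - 1) = 6 - 2*O*(-3) = 6 - (-6)*O = 6 + 6*O)
h(s, D) = 6 + 6*s - 74*D*s (h(s, D) = (-74*s)*D + (6 + 6*s) = -74*D*s + (6 + 6*s) = 6 + 6*s - 74*D*s)
-57473/(43075/h(-118, -124) - 38862/39823) = -57473/(43075/(6 + 6*(-118) - 74*(-124)*(-118)) - 38862/39823) = -57473/(43075/(6 - 708 - 1082768) - 38862*1/39823) = -57473/(43075/(-1083470) - 38862/39823) = -57473/(43075*(-1/1083470) - 38862/39823) = -57473/(-8615/216694 - 38862/39823) = -57473/(-8764237373/8629405162) = -57473*(-8629405162/8764237373) = 495957802875626/8764237373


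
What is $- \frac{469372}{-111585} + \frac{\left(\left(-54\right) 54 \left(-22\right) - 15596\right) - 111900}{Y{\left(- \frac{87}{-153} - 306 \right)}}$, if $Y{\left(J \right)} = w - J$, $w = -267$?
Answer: $- \frac{8989007078}{5467665} \approx -1644.0$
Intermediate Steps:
$Y{\left(J \right)} = -267 - J$
$- \frac{469372}{-111585} + \frac{\left(\left(-54\right) 54 \left(-22\right) - 15596\right) - 111900}{Y{\left(- \frac{87}{-153} - 306 \right)}} = - \frac{469372}{-111585} + \frac{\left(\left(-54\right) 54 \left(-22\right) - 15596\right) - 111900}{-267 - \left(- \frac{87}{-153} - 306\right)} = \left(-469372\right) \left(- \frac{1}{111585}\right) + \frac{\left(\left(-2916\right) \left(-22\right) - 15596\right) - 111900}{-267 - \left(\left(-87\right) \left(- \frac{1}{153}\right) - 306\right)} = \frac{469372}{111585} + \frac{\left(64152 - 15596\right) - 111900}{-267 - \left(\frac{29}{51} - 306\right)} = \frac{469372}{111585} + \frac{48556 - 111900}{-267 - - \frac{15577}{51}} = \frac{469372}{111585} - \frac{63344}{-267 + \frac{15577}{51}} = \frac{469372}{111585} - \frac{63344}{\frac{1960}{51}} = \frac{469372}{111585} - \frac{403818}{245} = - \frac{8989007078}{5467665}$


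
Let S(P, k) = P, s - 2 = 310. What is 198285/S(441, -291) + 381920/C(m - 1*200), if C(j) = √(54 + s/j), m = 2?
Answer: 66095/147 + 38192*√57090/173 ≈ 53198.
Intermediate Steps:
s = 312 (s = 2 + 310 = 312)
C(j) = √(54 + 312/j)
198285/S(441, -291) + 381920/C(m - 1*200) = 198285/441 + 381920/(√(54 + 312/(2 - 1*200))) = 198285*(1/441) + 381920/(√(54 + 312/(2 - 200))) = 66095/147 + 381920/(√(54 + 312/(-198))) = 66095/147 + 381920/(√(54 + 312*(-1/198))) = 66095/147 + 381920/(√(54 - 52/33)) = 66095/147 + 381920/(√(1730/33)) = 66095/147 + 381920/((√57090/33)) = 66095/147 + 381920*(√57090/1730) = 66095/147 + 38192*√57090/173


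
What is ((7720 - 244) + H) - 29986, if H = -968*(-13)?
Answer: -9926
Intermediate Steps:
H = 12584
((7720 - 244) + H) - 29986 = ((7720 - 244) + 12584) - 29986 = (7476 + 12584) - 29986 = 20060 - 29986 = -9926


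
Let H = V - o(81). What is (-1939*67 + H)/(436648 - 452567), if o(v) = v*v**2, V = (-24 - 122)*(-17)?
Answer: 658872/15919 ≈ 41.389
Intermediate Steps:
V = 2482 (V = -146*(-17) = 2482)
o(v) = v**3
H = -528959 (H = 2482 - 1*81**3 = 2482 - 1*531441 = 2482 - 531441 = -528959)
(-1939*67 + H)/(436648 - 452567) = (-1939*67 - 528959)/(436648 - 452567) = (-129913 - 528959)/(-15919) = -658872*(-1/15919) = 658872/15919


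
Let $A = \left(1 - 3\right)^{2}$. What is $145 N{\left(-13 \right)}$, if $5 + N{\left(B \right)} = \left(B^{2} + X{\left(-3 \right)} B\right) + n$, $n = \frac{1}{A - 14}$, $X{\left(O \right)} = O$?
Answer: $\frac{58841}{2} \approx 29421.0$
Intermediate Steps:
$A = 4$ ($A = \left(-2\right)^{2} = 4$)
$n = - \frac{1}{10}$ ($n = \frac{1}{4 - 14} = \frac{1}{-10} = - \frac{1}{10} \approx -0.1$)
$N{\left(B \right)} = - \frac{51}{10} + B^{2} - 3 B$ ($N{\left(B \right)} = -5 - \left(\frac{1}{10} - B^{2} + 3 B\right) = - \frac{51}{10} + B^{2} - 3 B$)
$145 N{\left(-13 \right)} = 145 \left(- \frac{51}{10} + \left(-13\right)^{2} - -39\right) = 145 \left(- \frac{51}{10} + 169 + 39\right) = 145 \cdot \frac{2029}{10} = \frac{58841}{2}$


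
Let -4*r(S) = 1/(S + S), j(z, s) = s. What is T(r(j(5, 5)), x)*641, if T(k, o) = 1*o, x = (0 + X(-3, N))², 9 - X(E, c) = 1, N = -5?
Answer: 41024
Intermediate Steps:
X(E, c) = 8 (X(E, c) = 9 - 1*1 = 9 - 1 = 8)
r(S) = -1/(8*S) (r(S) = -1/(4*(S + S)) = -1/(2*S)/4 = -1/(8*S))
x = 64 (x = (0 + 8)² = 8² = 64)
T(k, o) = o
T(r(j(5, 5)), x)*641 = 64*641 = 41024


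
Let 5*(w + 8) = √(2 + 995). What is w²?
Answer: (40 - √997)²/25 ≈ 2.8390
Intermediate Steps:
w = -8 + √997/5 (w = -8 + √(2 + 995)/5 = -8 + √997/5 ≈ -1.6849)
w² = (-8 + √997/5)²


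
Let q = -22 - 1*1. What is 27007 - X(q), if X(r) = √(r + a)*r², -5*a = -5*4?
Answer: 27007 - 529*I*√19 ≈ 27007.0 - 2305.9*I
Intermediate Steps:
q = -23 (q = -22 - 1 = -23)
a = 4 (a = -(-1)*4 = -⅕*(-20) = 4)
X(r) = r²*√(4 + r) (X(r) = √(r + 4)*r² = √(4 + r)*r² = r²*√(4 + r))
27007 - X(q) = 27007 - (-23)²*√(4 - 23) = 27007 - 529*√(-19) = 27007 - 529*I*√19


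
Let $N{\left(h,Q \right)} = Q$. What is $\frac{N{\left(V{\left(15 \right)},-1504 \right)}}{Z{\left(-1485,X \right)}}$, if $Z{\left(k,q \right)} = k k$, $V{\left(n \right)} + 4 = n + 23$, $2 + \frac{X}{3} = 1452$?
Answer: $- \frac{1504}{2205225} \approx -0.00068202$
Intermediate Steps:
$X = 4350$ ($X = -6 + 3 \cdot 1452 = -6 + 4356 = 4350$)
$V{\left(n \right)} = 19 + n$ ($V{\left(n \right)} = -4 + \left(n + 23\right) = -4 + \left(23 + n\right) = 19 + n$)
$Z{\left(k,q \right)} = k^{2}$
$\frac{N{\left(V{\left(15 \right)},-1504 \right)}}{Z{\left(-1485,X \right)}} = - \frac{1504}{\left(-1485\right)^{2}} = - \frac{1504}{2205225}$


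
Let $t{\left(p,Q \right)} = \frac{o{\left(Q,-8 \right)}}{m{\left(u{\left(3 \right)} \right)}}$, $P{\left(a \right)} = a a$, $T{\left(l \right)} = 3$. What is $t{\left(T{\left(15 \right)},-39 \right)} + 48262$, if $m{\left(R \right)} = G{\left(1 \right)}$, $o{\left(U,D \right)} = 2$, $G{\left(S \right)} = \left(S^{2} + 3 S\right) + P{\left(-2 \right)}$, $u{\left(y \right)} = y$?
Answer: $\frac{193049}{4} \approx 48262.0$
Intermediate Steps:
$P{\left(a \right)} = a^{2}$
$G{\left(S \right)} = 4 + S^{2} + 3 S$ ($G{\left(S \right)} = \left(S^{2} + 3 S\right) + \left(-2\right)^{2} = \left(S^{2} + 3 S\right) + 4 = 4 + S^{2} + 3 S$)
$m{\left(R \right)} = 8$ ($m{\left(R \right)} = 4 + 1^{2} + 3 \cdot 1 = 4 + 1 + 3 = 8$)
$t{\left(p,Q \right)} = \frac{1}{4}$ ($t{\left(p,Q \right)} = \frac{2}{8} = 2 \cdot \frac{1}{8} = \frac{1}{4}$)
$t{\left(T{\left(15 \right)},-39 \right)} + 48262 = \frac{1}{4} + 48262 = \frac{193049}{4}$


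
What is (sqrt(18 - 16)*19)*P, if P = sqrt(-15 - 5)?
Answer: 38*I*sqrt(10) ≈ 120.17*I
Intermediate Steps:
P = 2*I*sqrt(5) (P = sqrt(-20) = 2*I*sqrt(5) ≈ 4.4721*I)
(sqrt(18 - 16)*19)*P = (sqrt(18 - 16)*19)*(2*I*sqrt(5)) = (sqrt(2)*19)*(2*I*sqrt(5)) = (19*sqrt(2))*(2*I*sqrt(5)) = 38*I*sqrt(10)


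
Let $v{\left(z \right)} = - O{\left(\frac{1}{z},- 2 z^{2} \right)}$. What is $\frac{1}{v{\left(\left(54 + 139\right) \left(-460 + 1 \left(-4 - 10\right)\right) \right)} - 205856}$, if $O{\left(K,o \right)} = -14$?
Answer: $- \frac{1}{205842} \approx -4.8581 \cdot 10^{-6}$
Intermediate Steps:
$v{\left(z \right)} = 14$ ($v{\left(z \right)} = \left(-1\right) \left(-14\right) = 14$)
$\frac{1}{v{\left(\left(54 + 139\right) \left(-460 + 1 \left(-4 - 10\right)\right) \right)} - 205856} = \frac{1}{14 - 205856} = \frac{1}{-205842} = - \frac{1}{205842}$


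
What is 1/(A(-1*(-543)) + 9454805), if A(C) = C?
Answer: 1/9455348 ≈ 1.0576e-7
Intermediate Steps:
1/(A(-1*(-543)) + 9454805) = 1/(-1*(-543) + 9454805) = 1/(543 + 9454805) = 1/9455348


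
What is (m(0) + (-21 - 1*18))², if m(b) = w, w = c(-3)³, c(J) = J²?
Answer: 476100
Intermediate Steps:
w = 729 (w = ((-3)²)³ = 9³ = 729)
m(b) = 729
(m(0) + (-21 - 1*18))² = (729 + (-21 - 1*18))² = (729 + (-21 - 18))² = (729 - 39)² = 690² = 476100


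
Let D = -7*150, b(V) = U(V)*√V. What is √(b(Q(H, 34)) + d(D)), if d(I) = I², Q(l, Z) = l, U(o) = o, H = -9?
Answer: 3*√(122500 - 3*I) ≈ 1050.0 - 0.012857*I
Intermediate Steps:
b(V) = V^(3/2) (b(V) = V*√V = V^(3/2))
D = -1050
√(b(Q(H, 34)) + d(D)) = √((-9)^(3/2) + (-1050)²) = √(-27*I + 1102500) = √(1102500 - 27*I)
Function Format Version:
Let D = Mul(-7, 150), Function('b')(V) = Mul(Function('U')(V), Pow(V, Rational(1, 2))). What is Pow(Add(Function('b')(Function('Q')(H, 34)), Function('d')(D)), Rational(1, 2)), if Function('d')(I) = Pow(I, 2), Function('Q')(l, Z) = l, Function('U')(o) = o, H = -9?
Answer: Mul(3, Pow(Add(122500, Mul(-3, I)), Rational(1, 2))) ≈ Add(1050.0, Mul(-0.012857, I))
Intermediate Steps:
Function('b')(V) = Pow(V, Rational(3, 2)) (Function('b')(V) = Mul(V, Pow(V, Rational(1, 2))) = Pow(V, Rational(3, 2)))
D = -1050
Pow(Add(Function('b')(Function('Q')(H, 34)), Function('d')(D)), Rational(1, 2)) = Pow(Add(Pow(-9, Rational(3, 2)), Pow(-1050, 2)), Rational(1, 2)) = Pow(Add(Mul(-27, I), 1102500), Rational(1, 2)) = Pow(Add(1102500, Mul(-27, I)), Rational(1, 2))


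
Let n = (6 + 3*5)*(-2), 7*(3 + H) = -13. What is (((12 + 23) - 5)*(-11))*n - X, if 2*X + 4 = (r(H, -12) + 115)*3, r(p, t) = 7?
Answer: 13679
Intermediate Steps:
H = -34/7 (H = -3 + (⅐)*(-13) = -3 - 13/7 = -34/7 ≈ -4.8571)
X = 181 (X = -2 + ((7 + 115)*3)/2 = -2 + (122*3)/2 = -2 + (½)*366 = -2 + 183 = 181)
n = -42 (n = (6 + 15)*(-2) = 21*(-2) = -42)
(((12 + 23) - 5)*(-11))*n - X = (((12 + 23) - 5)*(-11))*(-42) - 1*181 = ((35 - 5)*(-11))*(-42) - 181 = (30*(-11))*(-42) - 181 = -330*(-42) - 181 = 13860 - 181 = 13679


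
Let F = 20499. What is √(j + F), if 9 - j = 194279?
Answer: I*√173771 ≈ 416.86*I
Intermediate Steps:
j = -194270 (j = 9 - 1*194279 = 9 - 194279 = -194270)
√(j + F) = √(-194270 + 20499) = √(-173771) = I*√173771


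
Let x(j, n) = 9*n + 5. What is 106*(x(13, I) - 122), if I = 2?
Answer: -10494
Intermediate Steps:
x(j, n) = 5 + 9*n
106*(x(13, I) - 122) = 106*((5 + 9*2) - 122) = 106*((5 + 18) - 122) = 106*(23 - 122) = 106*(-99) = -10494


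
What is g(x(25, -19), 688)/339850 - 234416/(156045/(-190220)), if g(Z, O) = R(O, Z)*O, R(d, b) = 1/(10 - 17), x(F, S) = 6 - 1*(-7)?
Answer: 10607883516814504/37122325275 ≈ 2.8576e+5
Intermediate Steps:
x(F, S) = 13 (x(F, S) = 6 + 7 = 13)
R(d, b) = -⅐ (R(d, b) = 1/(-7) = -⅐)
g(Z, O) = -O/7
g(x(25, -19), 688)/339850 - 234416/(156045/(-190220)) = -⅐*688/339850 - 234416/(156045/(-190220)) = -688/7*1/339850 - 234416/(156045*(-1/190220)) = -344/1189475 - 234416/(-31209/38044) = -344/1189475 - 234416*(-38044/31209) = -344/1189475 + 8918122304/31209 = 10607883516814504/37122325275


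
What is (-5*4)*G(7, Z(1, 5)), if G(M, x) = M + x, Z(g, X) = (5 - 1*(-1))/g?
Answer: -260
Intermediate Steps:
Z(g, X) = 6/g (Z(g, X) = (5 + 1)/g = 6/g)
(-5*4)*G(7, Z(1, 5)) = (-5*4)*(7 + 6/1) = -20*(7 + 6*1) = -20*(7 + 6) = -20*13 = -260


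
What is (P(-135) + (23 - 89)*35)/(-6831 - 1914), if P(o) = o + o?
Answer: 172/583 ≈ 0.29503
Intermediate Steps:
P(o) = 2*o
(P(-135) + (23 - 89)*35)/(-6831 - 1914) = (2*(-135) + (23 - 89)*35)/(-6831 - 1914) = (-270 - 66*35)/(-8745) = (-270 - 2310)*(-1/8745) = -2580*(-1/8745) = 172/583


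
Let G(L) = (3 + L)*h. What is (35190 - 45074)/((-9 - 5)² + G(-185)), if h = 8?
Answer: 353/45 ≈ 7.8444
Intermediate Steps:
G(L) = 24 + 8*L (G(L) = (3 + L)*8 = 24 + 8*L)
(35190 - 45074)/((-9 - 5)² + G(-185)) = (35190 - 45074)/((-9 - 5)² + (24 + 8*(-185))) = -9884/((-14)² + (24 - 1480)) = -9884/(196 - 1456) = -9884/(-1260) = -9884*(-1/1260) = 353/45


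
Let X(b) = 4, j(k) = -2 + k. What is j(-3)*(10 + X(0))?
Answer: -70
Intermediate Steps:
j(-3)*(10 + X(0)) = (-2 - 3)*(10 + 4) = -5*14 = -70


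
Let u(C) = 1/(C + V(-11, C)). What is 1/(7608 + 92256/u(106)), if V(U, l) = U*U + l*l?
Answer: 1/1057538136 ≈ 9.4559e-10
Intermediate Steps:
V(U, l) = U² + l²
u(C) = 1/(121 + C + C²) (u(C) = 1/(C + ((-11)² + C²)) = 1/(C + (121 + C²)) = 1/(121 + C + C²))
1/(7608 + 92256/u(106)) = 1/(7608 + 92256/(1/(121 + 106 + 106²))) = 1/(7608 + 92256/(1/(121 + 106 + 11236))) = 1/(7608 + 92256/(1/11463)) = 1/(7608 + 92256*11463) = 1/(7608 + 1057530528) = 1/1057538136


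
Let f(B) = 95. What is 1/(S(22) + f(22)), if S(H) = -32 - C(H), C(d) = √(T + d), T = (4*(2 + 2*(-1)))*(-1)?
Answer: 63/3947 + √22/3947 ≈ 0.017150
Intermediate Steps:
T = 0 (T = (4*(2 - 2))*(-1) = (4*0)*(-1) = 0*(-1) = 0)
C(d) = √d (C(d) = √(0 + d) = √d)
S(H) = -32 - √H
1/(S(22) + f(22)) = 1/((-32 - √22) + 95) = 1/(63 - √22)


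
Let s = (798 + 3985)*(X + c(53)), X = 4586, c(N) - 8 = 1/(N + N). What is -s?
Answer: -2329153595/106 ≈ -2.1973e+7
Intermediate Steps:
c(N) = 8 + 1/(2*N) (c(N) = 8 + 1/(N + N) = 8 + 1/(2*N))
s = 2329153595/106 (s = (798 + 3985)*(4586 + (8 + (½)/53)) = 4783*(4586 + (8 + (½)*(1/53))) = 4783*(4586 + (8 + 1/106)) = 4783*(4586 + 849/106) = 4783*(486965/106) = 2329153595/106 ≈ 2.1973e+7)
-s = -1*2329153595/106 = -2329153595/106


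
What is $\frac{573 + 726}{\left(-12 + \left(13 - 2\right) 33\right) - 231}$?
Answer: $\frac{433}{40} \approx 10.825$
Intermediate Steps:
$\frac{573 + 726}{\left(-12 + \left(13 - 2\right) 33\right) - 231} = \frac{1299}{\left(-12 + 11 \cdot 33\right) - 231} = \frac{1299}{\left(-12 + 363\right) - 231} = \frac{1299}{351 - 231} = \frac{1299}{120} = 1299 \cdot \frac{1}{120} = \frac{433}{40}$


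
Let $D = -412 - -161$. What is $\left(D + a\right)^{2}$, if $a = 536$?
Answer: $81225$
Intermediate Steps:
$D = -251$ ($D = -412 + \left(-227 + 388\right) = -412 + 161 = -251$)
$\left(D + a\right)^{2} = \left(-251 + 536\right)^{2} = 285^{2} = 81225$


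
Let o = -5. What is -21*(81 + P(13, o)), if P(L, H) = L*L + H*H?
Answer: -5775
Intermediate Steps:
P(L, H) = H² + L² (P(L, H) = L² + H² = H² + L²)
-21*(81 + P(13, o)) = -21*(81 + ((-5)² + 13²)) = -21*(81 + (25 + 169)) = -21*(81 + 194) = -21*275 = -5775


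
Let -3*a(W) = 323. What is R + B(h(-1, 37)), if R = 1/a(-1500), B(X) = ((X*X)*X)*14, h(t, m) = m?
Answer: 229052863/323 ≈ 7.0914e+5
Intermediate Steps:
a(W) = -323/3 (a(W) = -⅓*323 = -323/3)
B(X) = 14*X³ (B(X) = (X²*X)*14 = X³*14 = 14*X³)
R = -3/323 (R = 1/(-323/3) = -3/323 ≈ -0.0092879)
R + B(h(-1, 37)) = -3/323 + 14*37³ = -3/323 + 14*50653 = -3/323 + 709142 = 229052863/323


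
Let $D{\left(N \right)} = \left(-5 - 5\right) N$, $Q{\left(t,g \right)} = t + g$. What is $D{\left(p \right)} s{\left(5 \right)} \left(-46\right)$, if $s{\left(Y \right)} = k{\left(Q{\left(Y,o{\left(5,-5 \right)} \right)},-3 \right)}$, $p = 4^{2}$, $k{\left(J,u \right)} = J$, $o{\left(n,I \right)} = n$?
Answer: $73600$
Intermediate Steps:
$Q{\left(t,g \right)} = g + t$
$p = 16$
$s{\left(Y \right)} = 5 + Y$
$D{\left(N \right)} = - 10 N$
$D{\left(p \right)} s{\left(5 \right)} \left(-46\right) = \left(-10\right) 16 \left(5 + 5\right) \left(-46\right) = \left(-160\right) 10 \left(-46\right) = \left(-1600\right) \left(-46\right) = 73600$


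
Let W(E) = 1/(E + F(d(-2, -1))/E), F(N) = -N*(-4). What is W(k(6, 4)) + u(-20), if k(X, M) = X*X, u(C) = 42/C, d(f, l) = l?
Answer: -6693/3230 ≈ -2.0721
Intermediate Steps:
F(N) = 4*N
k(X, M) = X²
W(E) = 1/(E - 4/E) (W(E) = 1/(E + (4*(-1))/E) = 1/(E - 4/E))
W(k(6, 4)) + u(-20) = 6²/(-4 + (6²)²) + 42/(-20) = 36/(-4 + 36²) + 42*(-1/20) = 36/(-4 + 1296) - 21/10 = 36/1292 - 21/10 = 36*(1/1292) - 21/10 = 9/323 - 21/10 = -6693/3230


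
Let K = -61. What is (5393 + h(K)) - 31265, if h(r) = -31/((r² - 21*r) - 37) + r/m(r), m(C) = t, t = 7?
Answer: -899484442/34755 ≈ -25881.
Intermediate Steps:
m(C) = 7
h(r) = -31/(-37 + r² - 21*r) + r/7 (h(r) = -31/((r² - 21*r) - 37) + r/7 = -31/(-37 + r² - 21*r) + r*(⅐) = -31/(-37 + r² - 21*r) + r/7)
(5393 + h(K)) - 31265 = (5393 + (217 - 1*(-61)³ + 21*(-61)² + 37*(-61))/(7*(37 - 1*(-61)² + 21*(-61)))) - 31265 = (5393 + (217 - 1*(-226981) + 21*3721 - 2257)/(7*(37 - 1*3721 - 1281))) - 31265 = (5393 + (217 + 226981 + 78141 - 2257)/(7*(37 - 3721 - 1281))) - 31265 = (5393 + (⅐)*303082/(-4965)) - 31265 = (5393 + (⅐)*(-1/4965)*303082) - 31265 = (5393 - 303082/34755) - 31265 = 187130633/34755 - 31265 = -899484442/34755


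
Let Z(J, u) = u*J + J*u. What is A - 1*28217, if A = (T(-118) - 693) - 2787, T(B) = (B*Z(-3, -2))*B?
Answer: 135391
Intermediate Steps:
Z(J, u) = 2*J*u (Z(J, u) = J*u + J*u = 2*J*u)
T(B) = 12*B² (T(B) = (B*(2*(-3)*(-2)))*B = (B*12)*B = (12*B)*B = 12*B²)
A = 163608 (A = (12*(-118)² - 693) - 2787 = (12*13924 - 693) - 2787 = (167088 - 693) - 2787 = 166395 - 2787 = 163608)
A - 1*28217 = 163608 - 1*28217 = 163608 - 28217 = 135391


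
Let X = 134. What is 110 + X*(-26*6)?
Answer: -20794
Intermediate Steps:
110 + X*(-26*6) = 110 + 134*(-26*6) = 110 + 134*(-156) = 110 - 20904 = -20794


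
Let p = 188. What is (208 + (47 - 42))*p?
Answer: 40044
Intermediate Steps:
(208 + (47 - 42))*p = (208 + (47 - 42))*188 = (208 + 5)*188 = 213*188 = 40044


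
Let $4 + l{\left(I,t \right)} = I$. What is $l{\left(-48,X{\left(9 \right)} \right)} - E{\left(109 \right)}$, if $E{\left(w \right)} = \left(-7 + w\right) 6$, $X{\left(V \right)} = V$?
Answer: $-664$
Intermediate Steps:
$l{\left(I,t \right)} = -4 + I$
$E{\left(w \right)} = -42 + 6 w$
$l{\left(-48,X{\left(9 \right)} \right)} - E{\left(109 \right)} = \left(-4 - 48\right) - \left(-42 + 6 \cdot 109\right) = -52 - \left(-42 + 654\right) = -52 - 612 = -664$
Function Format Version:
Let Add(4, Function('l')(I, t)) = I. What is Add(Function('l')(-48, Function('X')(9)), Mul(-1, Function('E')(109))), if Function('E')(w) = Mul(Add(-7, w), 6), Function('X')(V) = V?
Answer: -664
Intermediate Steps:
Function('l')(I, t) = Add(-4, I)
Function('E')(w) = Add(-42, Mul(6, w))
Add(Function('l')(-48, Function('X')(9)), Mul(-1, Function('E')(109))) = Add(Add(-4, -48), Mul(-1, Add(-42, Mul(6, 109)))) = Add(-52, Mul(-1, Add(-42, 654))) = Add(-52, Mul(-1, 612)) = Add(-52, -612) = -664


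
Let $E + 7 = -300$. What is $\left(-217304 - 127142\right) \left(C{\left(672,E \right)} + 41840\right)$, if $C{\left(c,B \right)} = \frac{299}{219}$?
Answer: $- \frac{3156247909514}{219} \approx -1.4412 \cdot 10^{10}$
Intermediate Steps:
$E = -307$ ($E = -7 - 300 = -307$)
$C{\left(c,B \right)} = \frac{299}{219}$ ($C{\left(c,B \right)} = 299 \cdot \frac{1}{219} = \frac{299}{219}$)
$\left(-217304 - 127142\right) \left(C{\left(672,E \right)} + 41840\right) = \left(-217304 - 127142\right) \left(\frac{299}{219} + 41840\right) = \left(-344446\right) \frac{9163259}{219} = - \frac{3156247909514}{219}$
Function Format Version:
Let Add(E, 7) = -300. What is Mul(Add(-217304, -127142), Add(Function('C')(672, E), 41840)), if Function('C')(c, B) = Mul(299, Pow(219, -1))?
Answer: Rational(-3156247909514, 219) ≈ -1.4412e+10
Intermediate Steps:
E = -307 (E = Add(-7, -300) = -307)
Function('C')(c, B) = Rational(299, 219) (Function('C')(c, B) = Mul(299, Rational(1, 219)) = Rational(299, 219))
Mul(Add(-217304, -127142), Add(Function('C')(672, E), 41840)) = Mul(Add(-217304, -127142), Add(Rational(299, 219), 41840)) = Mul(-344446, Rational(9163259, 219)) = Rational(-3156247909514, 219)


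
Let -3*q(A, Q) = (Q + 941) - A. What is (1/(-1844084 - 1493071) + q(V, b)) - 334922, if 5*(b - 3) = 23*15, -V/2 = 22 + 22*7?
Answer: -1119205032436/3337155 ≈ -3.3538e+5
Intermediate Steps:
V = -352 (V = -2*(22 + 22*7) = -2*(22 + 154) = -2*176 = -352)
b = 72 (b = 3 + (23*15)/5 = 3 + (⅕)*345 = 3 + 69 = 72)
q(A, Q) = -941/3 - Q/3 + A/3 (q(A, Q) = -((Q + 941) - A)/3 = -((941 + Q) - A)/3 = -(941 + Q - A)/3 = -941/3 - Q/3 + A/3)
(1/(-1844084 - 1493071) + q(V, b)) - 334922 = (1/(-1844084 - 1493071) + (-941/3 - ⅓*72 + (⅓)*(-352))) - 334922 = (1/(-3337155) + (-941/3 - 24 - 352/3)) - 334922 = (-1/3337155 - 455) - 334922 = -1518405526/3337155 - 334922 = -1119205032436/3337155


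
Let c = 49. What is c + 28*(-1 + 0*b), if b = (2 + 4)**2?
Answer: 21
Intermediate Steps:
b = 36 (b = 6**2 = 36)
c + 28*(-1 + 0*b) = 49 + 28*(-1 + 0*36) = 49 + 28*(-1 + 0) = 49 + 28*(-1) = 49 - 28 = 21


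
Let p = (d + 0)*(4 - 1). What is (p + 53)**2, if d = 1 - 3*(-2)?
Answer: 5476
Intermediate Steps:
d = 7 (d = 1 + 6 = 7)
p = 21 (p = (7 + 0)*(4 - 1) = 7*3 = 21)
(p + 53)**2 = (21 + 53)**2 = 74**2 = 5476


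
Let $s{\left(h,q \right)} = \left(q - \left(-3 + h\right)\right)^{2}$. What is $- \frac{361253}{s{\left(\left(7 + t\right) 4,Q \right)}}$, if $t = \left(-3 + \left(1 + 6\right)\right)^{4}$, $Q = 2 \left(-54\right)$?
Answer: $- \frac{361253}{1338649} \approx -0.26986$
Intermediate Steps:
$Q = -108$
$t = 256$ ($t = \left(-3 + 7\right)^{4} = 4^{4} = 256$)
$s{\left(h,q \right)} = \left(3 + q - h\right)^{2}$
$- \frac{361253}{s{\left(\left(7 + t\right) 4,Q \right)}} = - \frac{361253}{\left(3 - 108 - \left(7 + 256\right) 4\right)^{2}} = - \frac{361253}{\left(3 - 108 - 263 \cdot 4\right)^{2}} = - \frac{361253}{\left(3 - 108 - 1052\right)^{2}} = - \frac{361253}{\left(-1157\right)^{2}} = - \frac{361253}{1338649}$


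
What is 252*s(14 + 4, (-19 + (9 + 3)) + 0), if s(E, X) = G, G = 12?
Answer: 3024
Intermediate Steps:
s(E, X) = 12
252*s(14 + 4, (-19 + (9 + 3)) + 0) = 252*12 = 3024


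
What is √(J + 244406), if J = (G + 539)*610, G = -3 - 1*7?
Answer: 2*√141774 ≈ 753.06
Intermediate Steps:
G = -10 (G = -3 - 7 = -10)
J = 322690 (J = (-10 + 539)*610 = 529*610 = 322690)
√(J + 244406) = √(322690 + 244406) = √567096 = 2*√141774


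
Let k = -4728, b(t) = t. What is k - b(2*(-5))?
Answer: -4718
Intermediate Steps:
k - b(2*(-5)) = -4728 - 2*(-5) = -4728 - 1*(-10) = -4728 + 10 = -4718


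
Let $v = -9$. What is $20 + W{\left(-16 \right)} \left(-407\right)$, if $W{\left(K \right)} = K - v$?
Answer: $2869$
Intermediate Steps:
$W{\left(K \right)} = 9 + K$ ($W{\left(K \right)} = K - -9 = K + 9 = 9 + K$)
$20 + W{\left(-16 \right)} \left(-407\right) = 20 + \left(9 - 16\right) \left(-407\right) = 20 - -2849 = 20 + 2849 = 2869$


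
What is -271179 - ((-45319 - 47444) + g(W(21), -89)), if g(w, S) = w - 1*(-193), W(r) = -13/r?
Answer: -3750776/21 ≈ -1.7861e+5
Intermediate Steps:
g(w, S) = 193 + w (g(w, S) = w + 193 = 193 + w)
-271179 - ((-45319 - 47444) + g(W(21), -89)) = -271179 - ((-45319 - 47444) + (193 - 13/21)) = -271179 - (-92763 + (193 - 13*1/21)) = -271179 - (-92763 + (193 - 13/21)) = -271179 - (-92763 + 4040/21) = -271179 - 1*(-1943983/21) = -271179 + 1943983/21 = -3750776/21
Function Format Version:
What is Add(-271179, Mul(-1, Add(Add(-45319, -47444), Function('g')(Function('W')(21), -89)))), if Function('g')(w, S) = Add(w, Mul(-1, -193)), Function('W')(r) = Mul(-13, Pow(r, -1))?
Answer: Rational(-3750776, 21) ≈ -1.7861e+5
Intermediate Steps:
Function('g')(w, S) = Add(193, w) (Function('g')(w, S) = Add(w, 193) = Add(193, w))
Add(-271179, Mul(-1, Add(Add(-45319, -47444), Function('g')(Function('W')(21), -89)))) = Add(-271179, Mul(-1, Add(Add(-45319, -47444), Add(193, Mul(-13, Pow(21, -1)))))) = Add(-271179, Mul(-1, Add(-92763, Add(193, Mul(-13, Rational(1, 21)))))) = Add(-271179, Mul(-1, Add(-92763, Add(193, Rational(-13, 21))))) = Add(-271179, Mul(-1, Add(-92763, Rational(4040, 21)))) = Add(-271179, Mul(-1, Rational(-1943983, 21))) = Add(-271179, Rational(1943983, 21)) = Rational(-3750776, 21)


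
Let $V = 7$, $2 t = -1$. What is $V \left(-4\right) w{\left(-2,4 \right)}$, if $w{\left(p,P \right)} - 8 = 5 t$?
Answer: $-154$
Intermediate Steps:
$t = - \frac{1}{2}$ ($t = \frac{1}{2} \left(-1\right) = - \frac{1}{2} \approx -0.5$)
$w{\left(p,P \right)} = \frac{11}{2}$ ($w{\left(p,P \right)} = 8 + 5 \left(- \frac{1}{2}\right) = 8 - \frac{5}{2} = \frac{11}{2}$)
$V \left(-4\right) w{\left(-2,4 \right)} = 7 \left(-4\right) \frac{11}{2} = \left(-28\right) \frac{11}{2} = -154$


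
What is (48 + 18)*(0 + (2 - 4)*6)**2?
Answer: 9504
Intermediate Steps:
(48 + 18)*(0 + (2 - 4)*6)**2 = 66*(0 - 2*6)**2 = 66*(0 - 12)**2 = 66*(-12)**2 = 66*144 = 9504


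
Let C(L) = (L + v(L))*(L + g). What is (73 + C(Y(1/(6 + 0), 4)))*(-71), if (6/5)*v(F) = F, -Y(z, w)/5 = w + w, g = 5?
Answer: -562249/3 ≈ -1.8742e+5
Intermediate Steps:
Y(z, w) = -10*w (Y(z, w) = -5*(w + w) = -10*w)
v(F) = 5*F/6
C(L) = 11*L*(5 + L)/6 (C(L) = (L + 5*L/6)*(L + 5) = (11*L/6)*(5 + L) = 11*L*(5 + L)/6)
(73 + C(Y(1/(6 + 0), 4)))*(-71) = (73 + 11*(-10*4)*(5 - 10*4)/6)*(-71) = (73 + (11/6)*(-40)*(5 - 40))*(-71) = (73 + (11/6)*(-40)*(-35))*(-71) = (73 + 7700/3)*(-71) = (7919/3)*(-71) = -562249/3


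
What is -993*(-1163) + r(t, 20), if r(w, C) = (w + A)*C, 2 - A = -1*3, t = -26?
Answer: 1154439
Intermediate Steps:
A = 5 (A = 2 - (-1)*3 = 2 - 1*(-3) = 2 + 3 = 5)
r(w, C) = C*(5 + w) (r(w, C) = (w + 5)*C = (5 + w)*C = C*(5 + w))
-993*(-1163) + r(t, 20) = -993*(-1163) + 20*(5 - 26) = 1154859 + 20*(-21) = 1154859 - 420 = 1154439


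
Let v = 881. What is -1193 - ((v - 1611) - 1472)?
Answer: 1009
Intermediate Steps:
-1193 - ((v - 1611) - 1472) = -1193 - ((881 - 1611) - 1472) = -1193 - (-730 - 1472) = -1193 - 1*(-2202) = -1193 + 2202 = 1009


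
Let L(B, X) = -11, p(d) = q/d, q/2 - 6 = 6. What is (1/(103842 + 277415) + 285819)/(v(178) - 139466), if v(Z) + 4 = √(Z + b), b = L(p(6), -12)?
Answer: -15198114865683480/7416165692621381 - 108970494484*√167/7416165692621381 ≈ -2.0495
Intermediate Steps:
q = 24 (q = 12 + 2*6 = 12 + 12 = 24)
p(d) = 24/d
b = -11
v(Z) = -4 + √(-11 + Z) (v(Z) = -4 + √(Z - 11) = -4 + √(-11 + Z))
(1/(103842 + 277415) + 285819)/(v(178) - 139466) = (1/(103842 + 277415) + 285819)/((-4 + √(-11 + 178)) - 139466) = (1/381257 + 285819)/((-4 + √167) - 139466) = (1/381257 + 285819)/(-139470 + √167) = 108970494484/(381257*(-139470 + √167))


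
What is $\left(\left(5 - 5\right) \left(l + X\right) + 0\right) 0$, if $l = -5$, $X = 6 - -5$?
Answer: $0$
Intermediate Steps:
$X = 11$ ($X = 6 + 5 = 11$)
$\left(\left(5 - 5\right) \left(l + X\right) + 0\right) 0 = \left(\left(5 - 5\right) \left(-5 + 11\right) + 0\right) 0 = \left(0 \cdot 6 + 0\right) 0 = \left(0 + 0\right) 0 = 0 \cdot 0 = 0$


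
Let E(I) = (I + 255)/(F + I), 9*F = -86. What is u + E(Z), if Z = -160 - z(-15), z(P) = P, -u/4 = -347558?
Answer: 1933811722/1391 ≈ 1.3902e+6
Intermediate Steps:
F = -86/9 (F = (⅑)*(-86) = -86/9 ≈ -9.5556)
u = 1390232 (u = -4*(-347558) = 1390232)
Z = -145 (Z = -160 - 1*(-15) = -160 + 15 = -145)
E(I) = (255 + I)/(-86/9 + I) (E(I) = (I + 255)/(-86/9 + I) = (255 + I)/(-86/9 + I))
u + E(Z) = 1390232 + 9*(255 - 145)/(-86 + 9*(-145)) = 1390232 + 9*110/(-86 - 1305) = 1390232 + 9*110/(-1391) = 1390232 + 9*(-1/1391)*110 = 1390232 - 990/1391 = 1933811722/1391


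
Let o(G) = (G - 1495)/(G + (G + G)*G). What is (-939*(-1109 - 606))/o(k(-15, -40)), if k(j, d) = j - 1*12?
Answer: -2304460935/1522 ≈ -1.5141e+6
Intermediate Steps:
k(j, d) = -12 + j (k(j, d) = j - 12 = -12 + j)
o(G) = (-1495 + G)/(G + 2*G**2) (o(G) = (-1495 + G)/(G + (2*G)*G) = (-1495 + G)/(G + 2*G**2))
(-939*(-1109 - 606))/o(k(-15, -40)) = (-939*(-1109 - 606))/(((-1495 + (-12 - 15))/((-12 - 15)*(1 + 2*(-12 - 15))))) = (-939*(-1715))/(((-1495 - 27)/((-27)*(1 + 2*(-27))))) = 1610385/((-1/27*(-1522)/(1 - 54))) = 1610385/((-1/27*(-1522)/(-53))) = 1610385/((-1/27*(-1/53)*(-1522))) = 1610385/(-1522/1431) = 1610385*(-1431/1522) = -2304460935/1522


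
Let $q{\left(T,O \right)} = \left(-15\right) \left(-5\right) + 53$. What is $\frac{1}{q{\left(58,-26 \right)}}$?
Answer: $\frac{1}{128} \approx 0.0078125$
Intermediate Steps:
$q{\left(T,O \right)} = 128$ ($q{\left(T,O \right)} = 75 + 53 = 128$)
$\frac{1}{q{\left(58,-26 \right)}} = \frac{1}{128}$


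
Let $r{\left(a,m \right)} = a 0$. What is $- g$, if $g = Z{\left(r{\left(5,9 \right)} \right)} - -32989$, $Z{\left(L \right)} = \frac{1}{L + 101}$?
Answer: $- \frac{3331890}{101} \approx -32989.0$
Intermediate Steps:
$r{\left(a,m \right)} = 0$
$Z{\left(L \right)} = \frac{1}{101 + L}$
$g = \frac{3331890}{101}$ ($g = \frac{1}{101 + 0} - -32989 = \frac{1}{101} + 32989 = \frac{3331890}{101} \approx 32989.0$)
$- g = \left(-1\right) \frac{3331890}{101} = - \frac{3331890}{101}$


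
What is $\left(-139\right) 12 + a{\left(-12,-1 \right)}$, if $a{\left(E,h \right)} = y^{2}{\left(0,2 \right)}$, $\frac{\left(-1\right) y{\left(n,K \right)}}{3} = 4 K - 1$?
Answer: $-1227$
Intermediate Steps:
$y{\left(n,K \right)} = 3 - 12 K$ ($y{\left(n,K \right)} = - 3 \left(4 K - 1\right) = - 3 \left(-1 + 4 K\right) = 3 - 12 K$)
$a{\left(E,h \right)} = 441$ ($a{\left(E,h \right)} = \left(3 - 24\right)^{2} = \left(-21\right)^{2} = 441$)
$\left(-139\right) 12 + a{\left(-12,-1 \right)} = \left(-139\right) 12 + 441 = -1668 + 441 = -1227$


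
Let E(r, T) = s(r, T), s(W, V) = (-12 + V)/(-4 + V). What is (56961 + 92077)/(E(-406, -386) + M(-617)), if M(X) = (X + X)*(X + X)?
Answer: 29062410/296937619 ≈ 0.097874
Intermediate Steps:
s(W, V) = (-12 + V)/(-4 + V)
E(r, T) = (-12 + T)/(-4 + T)
M(X) = 4*X² (M(X) = (2*X)*(2*X) = 4*X²)
(56961 + 92077)/(E(-406, -386) + M(-617)) = (56961 + 92077)/((-12 - 386)/(-4 - 386) + 4*(-617)²) = 149038/(-398/(-390) + 4*380689) = 149038/(-1/390*(-398) + 1522756) = 149038/(199/195 + 1522756) = 149038/(296937619/195) = 149038*(195/296937619) = 29062410/296937619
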